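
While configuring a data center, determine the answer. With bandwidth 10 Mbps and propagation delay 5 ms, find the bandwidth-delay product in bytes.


Given: bandwidth = 10 Mbps, delay = 5 ms
BDP in bits = 10 * 10^6 * 5 / 1000
BDP in bits = 50000
BDP in bytes = 50000 / 8 = 6250

6250


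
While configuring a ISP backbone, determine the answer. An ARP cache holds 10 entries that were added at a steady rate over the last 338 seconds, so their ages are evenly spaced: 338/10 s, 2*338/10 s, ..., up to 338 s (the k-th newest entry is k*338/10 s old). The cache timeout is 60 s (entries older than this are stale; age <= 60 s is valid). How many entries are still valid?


Ages are k * 338/10 s for k = 1..10 (spacing = 33.8000 s).
Entry k is valid iff k * 338/10 <= 60 iff k <= 10 * 60 / 338 = 1.7751
n_valid = floor(1.7751) = 1
(n_stale = 10 - 1 = 9)

1


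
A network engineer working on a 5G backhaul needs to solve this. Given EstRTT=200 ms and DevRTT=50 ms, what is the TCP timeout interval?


Given: EstRTT = 200 ms, DevRTT = 50 ms
Timeout = EstRTT + 4 * DevRTT
4 * DevRTT = 4 * 50 = 200
Timeout = 200 + 200 = 400 ms

400


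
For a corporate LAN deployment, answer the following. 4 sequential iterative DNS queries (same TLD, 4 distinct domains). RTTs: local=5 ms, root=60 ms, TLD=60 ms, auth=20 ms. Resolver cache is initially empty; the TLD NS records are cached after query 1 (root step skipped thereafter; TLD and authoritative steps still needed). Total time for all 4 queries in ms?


Lookup 1 (cold cache): local + root + TLD + auth = 5 + 60 + 60 + 20 = 145 ms
Lookups 2..4 (TLD NS cached -> skip root; new domain -> still ask TLD and auth): local + TLD + auth = 5 + 60 + 20 = 85 ms each
Remaining 3 lookups: 3 * 85 = 255 ms
Total = 145 + 255 = 400 ms

400


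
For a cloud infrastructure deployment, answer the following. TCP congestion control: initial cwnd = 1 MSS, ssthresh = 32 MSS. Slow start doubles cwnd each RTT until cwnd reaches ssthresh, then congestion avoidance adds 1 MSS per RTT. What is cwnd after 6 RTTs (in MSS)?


RTT 0: cwnd = 1 MSS (initial)
RTT 1: cwnd = 2 MSS (slow start, doubled)
RTT 2: cwnd = 4 MSS (slow start, doubled)
RTT 3: cwnd = 8 MSS (slow start, doubled)
RTT 4: cwnd = 16 MSS (slow start, doubled)
RTT 5: cwnd = 32 MSS (slow start, doubled)
RTT 6: cwnd = 33 MSS (congestion avoidance, +1)

33


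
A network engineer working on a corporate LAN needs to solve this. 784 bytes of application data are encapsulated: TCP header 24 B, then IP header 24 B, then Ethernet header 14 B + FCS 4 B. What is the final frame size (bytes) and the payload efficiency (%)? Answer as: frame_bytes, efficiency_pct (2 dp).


TCP segment = 784 + 24 = 808 B
IP packet = 808 + 24 = 832 B
Ethernet frame = 832 + 14 + 4 = 850 B
Efficiency = app / frame = 784 / 850 = 0.922353 = 92.2353% -> 92.24% (2 dp)

850, 92.24


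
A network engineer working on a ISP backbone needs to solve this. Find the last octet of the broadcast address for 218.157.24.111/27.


Given: IP = 218.157.24.111, prefix = /27
Host bits = 32 - 27 = 5
Network last octet = 111 AND mask = 96
Host part size = 2^5 - 1 = 31
Broadcast last octet = 96 OR 31 = 127

127


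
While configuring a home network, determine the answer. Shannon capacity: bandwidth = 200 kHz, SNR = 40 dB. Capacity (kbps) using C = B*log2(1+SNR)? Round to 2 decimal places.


Given: B = 200 kHz, SNR = 40 dB
SNR linear = 10^(40/10) = 10000
1 + SNR = 10001
log2(10001) = 13.2878566418
C = 200 * 1000 * 13.2878566418 = 2657571.3284 bps
C = 2657.571328 kbps -> 2657.57 kbps (2 dp)

2657.57


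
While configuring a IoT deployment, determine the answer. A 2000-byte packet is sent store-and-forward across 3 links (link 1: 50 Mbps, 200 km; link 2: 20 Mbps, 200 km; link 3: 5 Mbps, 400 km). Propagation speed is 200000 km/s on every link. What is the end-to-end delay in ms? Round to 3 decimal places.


Packet = 2000 bytes = 16000 bits. Store-and-forward: sum (t_trans + t_prop) per link.
Link 1: t_trans = 16000/(50*10^6) s = 0.3200 ms; t_prop = 200/200000 s = 1.0000 ms; subtotal = 1.3200 ms
Link 2: t_trans = 16000/(20*10^6) s = 0.8000 ms; t_prop = 200/200000 s = 1.0000 ms; subtotal = 1.8000 ms
Link 3: t_trans = 16000/(5*10^6) s = 3.2000 ms; t_prop = 400/200000 s = 2.0000 ms; subtotal = 5.2000 ms
End-to-end = 1.3200 + 1.8000 + 5.2000 = 8.3200 ms -> 8.320 ms (3 dp)

8.320


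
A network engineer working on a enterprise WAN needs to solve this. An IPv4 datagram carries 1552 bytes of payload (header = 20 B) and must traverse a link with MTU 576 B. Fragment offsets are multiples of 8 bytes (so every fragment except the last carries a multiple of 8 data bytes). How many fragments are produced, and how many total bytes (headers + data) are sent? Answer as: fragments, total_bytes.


Max data per non-final fragment = floor((MTU - header)/8)*8 = floor((576 - 20)/8)*8 = floor(556/8)*8 = 552 B
Final fragment needs no 8-byte alignment: it can carry up to MTU - header = 556 B
Non-final fragments needed = ceil((payload - 556) / 552) = ceil(996/552) = ceil(1.8043) = 2
Number of fragments = 2 + 1 = 3
Fragment sizes (data): 2 * 552 B + 448 B (last, 448 <= 556 OK)
Total bytes sent = payload + n_frags * header = 1552 + 3*20 = 1552 + 60 = 1612 B

3, 1612


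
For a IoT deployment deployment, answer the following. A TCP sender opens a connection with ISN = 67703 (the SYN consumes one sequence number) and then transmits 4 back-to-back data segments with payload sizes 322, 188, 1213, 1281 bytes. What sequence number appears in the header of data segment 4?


The SYN occupies sequence number ISN = 67703, so the first data byte is ISN + 1 = 67704.
SEQ of data segment i = (ISN + 1) + sum of payload sizes of segments 1..i-1.
Segment 1: SEQ = 67704, payload = 322 bytes
Segment 2: SEQ = 68026, payload = 188 bytes
Segment 3: SEQ = 68214, payload = 1213 bytes
Segment 4: SEQ = 69427, payload = 1281 bytes
SEQ of segment 4 = 67704 + 322 + 188 + 1213 = 69427

69427


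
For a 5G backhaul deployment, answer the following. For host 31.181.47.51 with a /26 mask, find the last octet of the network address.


Given: IP = 31.181.47.51, prefix = /26
Subnet mask = 255.255.255.192
Last octet of IP: 51
Last octet of mask: 192
Network last octet = 51 AND 192 = 0

0


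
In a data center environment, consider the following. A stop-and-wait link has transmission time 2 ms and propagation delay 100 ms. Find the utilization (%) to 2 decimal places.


Given: Ttrans = 2 ms, Tprop = 100 ms
RTT = 2 * Tprop = 2 * 100 = 200 ms
U = Ttrans / (Ttrans + RTT)
U = 2 / (2 + 200)
U = 2 / 202 = 0.009901
U% = 0.99%

0.99


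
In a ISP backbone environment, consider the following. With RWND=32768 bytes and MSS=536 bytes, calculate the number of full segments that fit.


Given: RWND = 32768 bytes, MSS = 536 bytes
Full segments = floor(RWND / MSS)
Full segments = floor(32768 / 536)
Full segments = floor(61.1343) = 61

61


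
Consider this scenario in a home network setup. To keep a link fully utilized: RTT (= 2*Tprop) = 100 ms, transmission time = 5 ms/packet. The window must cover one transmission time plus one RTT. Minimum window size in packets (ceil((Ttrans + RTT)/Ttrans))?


Given: Ttrans = 5 ms, RTT = 100 ms (= 2 * Tprop, Tprop = 50 ms)
Time until first ACK returns = Ttrans + RTT = 5 + 100 = 105 ms
Need W * Ttrans >= Ttrans + RTT  ->  W >= (Ttrans + RTT) / Ttrans
(Ttrans + RTT) / Ttrans = 105 / 5 = 21
W_min = ceil(21) = 21

21


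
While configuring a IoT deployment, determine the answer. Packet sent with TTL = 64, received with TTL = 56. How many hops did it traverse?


Given: initial TTL = 64, received TTL = 56
Hops = initial TTL - received TTL
Hops = 64 - 56 = 8

8


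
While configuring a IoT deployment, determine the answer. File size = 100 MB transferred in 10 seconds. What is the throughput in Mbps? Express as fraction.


Given: file = 100 MB, time = 10 s
File in Mb = 100 * 8 = 800 Mb
Throughput = 800 / 10 Mbps
Throughput = 80 Mbps

80


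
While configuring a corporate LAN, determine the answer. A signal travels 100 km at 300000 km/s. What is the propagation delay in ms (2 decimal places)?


Given: distance = 100 km, speed = 300000 km/s
Delay = distance / speed = 100 / 300000 seconds
Delay in ms = 100 * 1000 / 300000
Delay = 0.3333 ms
Rounded to 2 dp = 0.33 ms

0.33


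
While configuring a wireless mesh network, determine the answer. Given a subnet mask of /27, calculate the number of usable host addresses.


Given: subnet mask /27
Host bits = 32 - 27 = 5
Total addresses = 2^5 = 32
Usable hosts = 32 - 2 (network + broadcast) = 30

30


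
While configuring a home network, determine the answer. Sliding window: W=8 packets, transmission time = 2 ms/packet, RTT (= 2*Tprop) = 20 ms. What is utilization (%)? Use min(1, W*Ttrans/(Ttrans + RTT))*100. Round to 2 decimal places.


Given: W = 8, Ttrans = 2 ms, RTT = 20 ms (= 2 * Tprop, Tprop = 10 ms)
Cycle time = Ttrans + RTT = 2 + 20 = 22 ms (first packet sent until its ACK returns)
W * Ttrans = 8 * 2 = 16 ms of sending per cycle
W * Ttrans / (Ttrans + RTT) = 16 / 22 = 0.727273
U = min(1, 0.727273) = 0.727273
U% = 72.73%

72.73


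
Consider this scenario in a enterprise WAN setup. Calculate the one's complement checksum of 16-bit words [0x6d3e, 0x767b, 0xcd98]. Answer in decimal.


Given words: [0x6d3e, 0x767b, 0xcd98]
Step 1: Sum all words
Raw sum = 27966 + 30331 + 52632 = 110929
Step 2: Fold carry: (45393 + 1) = 45394
One's complement = ~45394 & 0xFFFF = 20141

20141


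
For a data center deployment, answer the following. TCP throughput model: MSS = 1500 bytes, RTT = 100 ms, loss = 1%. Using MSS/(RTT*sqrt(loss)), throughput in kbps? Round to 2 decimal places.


Given: MSS = 1500 bytes, RTT = 100 ms, loss = 1%
RTT in seconds = 100 / 1000 = 0.1
Loss rate = 1% = 0.01
sqrt(loss) = sqrt(0.01) = 0.1
Throughput (bytes/s) = 1500 / (0.1 * 0.1) = 150000.0000
Throughput (kbps) = 150000.0000 * 8 / 1000 = 1200.000000 -> 1200.00 kbps (2 dp)

1200.00


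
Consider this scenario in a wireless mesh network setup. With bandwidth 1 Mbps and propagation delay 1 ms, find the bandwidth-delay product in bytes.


Given: bandwidth = 1 Mbps, delay = 1 ms
BDP in bits = 1 * 10^6 * 1 / 1000
BDP in bits = 1000
BDP in bytes = 1000 / 8 = 125

125


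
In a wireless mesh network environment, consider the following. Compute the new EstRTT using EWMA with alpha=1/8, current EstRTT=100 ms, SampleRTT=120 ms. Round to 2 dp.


Given: EstRTT = 100 ms, SampleRTT = 120 ms, alpha = 1/8
New EstRTT = (1 - alpha) * EstRTT + alpha * SampleRTT
(7/8) * 100 = 87.5
(1/8) * 120 = 15
New EstRTT = 87.5 + 15 = 102.5 ms -> 102.50 ms (2 dp)

102.50


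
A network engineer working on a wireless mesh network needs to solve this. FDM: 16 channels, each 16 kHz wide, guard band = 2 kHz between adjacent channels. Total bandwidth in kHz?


Given: 16 channels, 16 kHz each, guard = 2 kHz
Channel bandwidth = 16 * 16 = 256 kHz
Guard bands = 15 gaps * 2 kHz = 30 kHz
Total = 256 + 30 = 286 kHz

286


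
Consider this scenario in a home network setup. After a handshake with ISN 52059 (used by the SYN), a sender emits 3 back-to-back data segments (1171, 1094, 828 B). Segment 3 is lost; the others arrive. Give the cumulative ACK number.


SYN uses sequence number 52059; first data byte = ISN + 1 = 52060.
Segment 1: SEQ = 52060, len = 1171 B, covers [52060, 53230]
Segment 2: SEQ = 53231, len = 1094 B, covers [53231, 54324]
Segment 3: SEQ = 54325, len = 828 B, covers [54325, 55152] [LOST]
In-order data received: bytes [52060, 54324] (segments 1..2).
Segment 3 missing -> gap begins at byte 54325.
Cumulative ACK = next expected in-order byte = 52060 + 1171 + 1094 = 54325

54325


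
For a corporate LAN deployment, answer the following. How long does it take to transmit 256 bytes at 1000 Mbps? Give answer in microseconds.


Given: packet = 256 bytes, bandwidth = 1000 Mbps
Packet in bits = 256 * 8 = 2048 bits
Bandwidth = 1000 * 10^6 = 1000000000 bps
Time = 2048 / 1000000000 seconds
Time in us = 2048 * 10^6 / 1000000000 = 2.048

2.048


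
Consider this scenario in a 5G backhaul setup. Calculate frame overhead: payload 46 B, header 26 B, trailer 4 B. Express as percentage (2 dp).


Given: payload = 46 B, header = 26 B, trailer = 4 B
Overhead bytes = header + trailer = 26 + 4 = 30
Total frame = payload + overhead = 46 + 30 = 76
Overhead % = 30 / 76 * 100 = 39.4737% -> 39.47% (2 dp)

39.47


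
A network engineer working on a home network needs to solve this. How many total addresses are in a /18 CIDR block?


Given: CIDR prefix /18
Host bits = 32 - 18 = 14
Total addresses = 2^14 = 16384

16384


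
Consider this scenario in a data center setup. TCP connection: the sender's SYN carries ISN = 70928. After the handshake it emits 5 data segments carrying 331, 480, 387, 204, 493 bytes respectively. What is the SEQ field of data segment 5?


The SYN occupies sequence number ISN = 70928, so the first data byte is ISN + 1 = 70929.
SEQ of data segment i = (ISN + 1) + sum of payload sizes of segments 1..i-1.
Segment 1: SEQ = 70929, payload = 331 bytes
Segment 2: SEQ = 71260, payload = 480 bytes
Segment 3: SEQ = 71740, payload = 387 bytes
Segment 4: SEQ = 72127, payload = 204 bytes
Segment 5: SEQ = 72331, payload = 493 bytes
SEQ of segment 5 = 70929 + 331 + 480 + 387 + 204 = 72331

72331


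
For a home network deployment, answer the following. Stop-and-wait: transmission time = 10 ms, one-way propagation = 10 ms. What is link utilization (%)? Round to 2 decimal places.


Given: Ttrans = 10 ms, Tprop = 10 ms
RTT = 2 * Tprop = 2 * 10 = 20 ms
U = Ttrans / (Ttrans + RTT)
U = 10 / (10 + 20)
U = 10 / 30 = 0.333333
U% = 33.33%

33.33


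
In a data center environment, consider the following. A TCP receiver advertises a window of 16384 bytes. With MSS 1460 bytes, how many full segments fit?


Given: RWND = 16384 bytes, MSS = 1460 bytes
Full segments = floor(RWND / MSS)
Full segments = floor(16384 / 1460)
Full segments = floor(11.2219) = 11

11


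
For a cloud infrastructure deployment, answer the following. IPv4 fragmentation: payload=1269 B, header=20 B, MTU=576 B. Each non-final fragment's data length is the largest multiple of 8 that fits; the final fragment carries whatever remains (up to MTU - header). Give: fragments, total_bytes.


Max data per non-final fragment = floor((MTU - header)/8)*8 = floor((576 - 20)/8)*8 = floor(556/8)*8 = 552 B
Final fragment needs no 8-byte alignment: it can carry up to MTU - header = 556 B
Non-final fragments needed = ceil((payload - 556) / 552) = ceil(713/552) = ceil(1.2917) = 2
Number of fragments = 2 + 1 = 3
Fragment sizes (data): 2 * 552 B + 165 B (last, 165 <= 556 OK)
Total bytes sent = payload + n_frags * header = 1269 + 3*20 = 1269 + 60 = 1329 B

3, 1329


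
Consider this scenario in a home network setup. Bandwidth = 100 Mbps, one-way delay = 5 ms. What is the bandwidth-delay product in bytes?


Given: bandwidth = 100 Mbps, delay = 5 ms
BDP in bits = 100 * 10^6 * 5 / 1000
BDP in bits = 500000
BDP in bytes = 500000 / 8 = 62500

62500


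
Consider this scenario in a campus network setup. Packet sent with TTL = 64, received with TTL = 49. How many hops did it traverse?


Given: initial TTL = 64, received TTL = 49
Hops = initial TTL - received TTL
Hops = 64 - 49 = 15

15


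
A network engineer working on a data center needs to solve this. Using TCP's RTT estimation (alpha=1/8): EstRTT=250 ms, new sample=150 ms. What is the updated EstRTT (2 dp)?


Given: EstRTT = 250 ms, SampleRTT = 150 ms, alpha = 1/8
New EstRTT = (1 - alpha) * EstRTT + alpha * SampleRTT
(7/8) * 250 = 218.75
(1/8) * 150 = 18.75
New EstRTT = 218.75 + 18.75 = 237.5 ms -> 237.50 ms (2 dp)

237.50


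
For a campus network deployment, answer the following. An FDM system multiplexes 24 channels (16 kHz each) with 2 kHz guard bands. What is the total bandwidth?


Given: 24 channels, 16 kHz each, guard = 2 kHz
Channel bandwidth = 24 * 16 = 384 kHz
Guard bands = 23 gaps * 2 kHz = 46 kHz
Total = 384 + 46 = 430 kHz

430


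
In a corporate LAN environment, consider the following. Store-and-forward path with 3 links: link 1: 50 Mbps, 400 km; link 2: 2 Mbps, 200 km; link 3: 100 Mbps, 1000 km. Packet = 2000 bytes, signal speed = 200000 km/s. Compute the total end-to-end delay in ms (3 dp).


Packet = 2000 bytes = 16000 bits. Store-and-forward: sum (t_trans + t_prop) per link.
Link 1: t_trans = 16000/(50*10^6) s = 0.3200 ms; t_prop = 400/200000 s = 2.0000 ms; subtotal = 2.3200 ms
Link 2: t_trans = 16000/(2*10^6) s = 8.0000 ms; t_prop = 200/200000 s = 1.0000 ms; subtotal = 9.0000 ms
Link 3: t_trans = 16000/(100*10^6) s = 0.1600 ms; t_prop = 1000/200000 s = 5.0000 ms; subtotal = 5.1600 ms
End-to-end = 2.3200 + 9.0000 + 5.1600 = 16.4800 ms -> 16.480 ms (3 dp)

16.480


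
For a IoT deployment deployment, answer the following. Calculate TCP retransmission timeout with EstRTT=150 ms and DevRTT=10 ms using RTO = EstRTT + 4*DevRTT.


Given: EstRTT = 150 ms, DevRTT = 10 ms
Timeout = EstRTT + 4 * DevRTT
4 * DevRTT = 4 * 10 = 40
Timeout = 150 + 40 = 190 ms

190


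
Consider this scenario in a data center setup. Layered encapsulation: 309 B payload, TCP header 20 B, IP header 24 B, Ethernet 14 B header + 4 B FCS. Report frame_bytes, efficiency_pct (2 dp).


TCP segment = 309 + 20 = 329 B
IP packet = 329 + 24 = 353 B
Ethernet frame = 353 + 14 + 4 = 371 B
Efficiency = app / frame = 309 / 371 = 0.832884 = 83.2884% -> 83.29% (2 dp)

371, 83.29


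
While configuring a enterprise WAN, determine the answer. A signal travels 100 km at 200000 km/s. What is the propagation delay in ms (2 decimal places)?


Given: distance = 100 km, speed = 200000 km/s
Delay = distance / speed = 100 / 200000 seconds
Delay in ms = 100 * 1000 / 200000
Delay = 0.5000 ms
Rounded to 2 dp = 0.50 ms

0.50


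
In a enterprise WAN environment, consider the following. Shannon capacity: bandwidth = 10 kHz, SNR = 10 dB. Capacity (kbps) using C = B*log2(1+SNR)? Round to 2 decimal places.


Given: B = 10 kHz, SNR = 10 dB
SNR linear = 10^(10/10) = 10
1 + SNR = 11
log2(11) = 3.4594316186
C = 10 * 1000 * 3.4594316186 = 34594.3162 bps
C = 34.594316 kbps -> 34.59 kbps (2 dp)

34.59


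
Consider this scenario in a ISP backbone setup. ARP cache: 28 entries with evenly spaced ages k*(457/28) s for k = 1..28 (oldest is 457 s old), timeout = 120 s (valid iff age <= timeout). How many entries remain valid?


Ages are k * 457/28 s for k = 1..28 (spacing = 16.3214 s).
Entry k is valid iff k * 457/28 <= 120 iff k <= 28 * 120 / 457 = 7.3523
n_valid = floor(7.3523) = 7
(n_stale = 28 - 7 = 21)

7


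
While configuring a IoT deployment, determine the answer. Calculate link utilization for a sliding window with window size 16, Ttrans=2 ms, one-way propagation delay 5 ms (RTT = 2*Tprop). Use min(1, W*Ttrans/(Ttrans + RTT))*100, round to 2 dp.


Given: W = 16, Ttrans = 2 ms, RTT = 10 ms (= 2 * Tprop, Tprop = 5 ms)
Cycle time = Ttrans + RTT = 2 + 10 = 12 ms (first packet sent until its ACK returns)
W * Ttrans = 16 * 2 = 32 ms of sending per cycle
W * Ttrans / (Ttrans + RTT) = 32 / 12 = 2.666667
U = min(1, 2.666667) = 1.000000
U% = 100.00%

100.00


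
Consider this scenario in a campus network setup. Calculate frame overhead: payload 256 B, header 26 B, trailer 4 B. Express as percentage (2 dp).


Given: payload = 256 B, header = 26 B, trailer = 4 B
Overhead bytes = header + trailer = 26 + 4 = 30
Total frame = payload + overhead = 256 + 30 = 286
Overhead % = 30 / 286 * 100 = 10.4895% -> 10.49% (2 dp)

10.49


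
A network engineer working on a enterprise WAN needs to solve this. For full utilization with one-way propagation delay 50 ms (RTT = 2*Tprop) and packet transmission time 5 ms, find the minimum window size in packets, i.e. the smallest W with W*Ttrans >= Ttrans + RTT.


Given: Ttrans = 5 ms, RTT = 100 ms (= 2 * Tprop, Tprop = 50 ms)
Time until first ACK returns = Ttrans + RTT = 5 + 100 = 105 ms
Need W * Ttrans >= Ttrans + RTT  ->  W >= (Ttrans + RTT) / Ttrans
(Ttrans + RTT) / Ttrans = 105 / 5 = 21
W_min = ceil(21) = 21

21


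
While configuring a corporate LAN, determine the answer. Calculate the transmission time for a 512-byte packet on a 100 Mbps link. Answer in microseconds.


Given: packet = 512 bytes, bandwidth = 100 Mbps
Packet in bits = 512 * 8 = 4096 bits
Bandwidth = 100 * 10^6 = 100000000 bps
Time = 4096 / 100000000 seconds
Time in us = 4096 * 10^6 / 100000000 = 40.96

40.96


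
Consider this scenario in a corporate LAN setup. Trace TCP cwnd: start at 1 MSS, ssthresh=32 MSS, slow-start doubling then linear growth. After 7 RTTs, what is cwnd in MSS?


RTT 0: cwnd = 1 MSS (initial)
RTT 1: cwnd = 2 MSS (slow start, doubled)
RTT 2: cwnd = 4 MSS (slow start, doubled)
RTT 3: cwnd = 8 MSS (slow start, doubled)
RTT 4: cwnd = 16 MSS (slow start, doubled)
RTT 5: cwnd = 32 MSS (slow start, doubled)
RTT 6: cwnd = 33 MSS (congestion avoidance, +1)
RTT 7: cwnd = 34 MSS (congestion avoidance, +1)

34


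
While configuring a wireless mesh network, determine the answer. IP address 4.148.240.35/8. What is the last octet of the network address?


Given: IP = 4.148.240.35, prefix = /8
Subnet mask = 255.0.0.0
Last octet of IP: 35
Last octet of mask: 0
Network last octet = 35 AND 0 = 0

0


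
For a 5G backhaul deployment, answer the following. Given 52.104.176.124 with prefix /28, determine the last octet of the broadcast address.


Given: IP = 52.104.176.124, prefix = /28
Host bits = 32 - 28 = 4
Network last octet = 124 AND mask = 112
Host part size = 2^4 - 1 = 15
Broadcast last octet = 112 OR 15 = 127

127


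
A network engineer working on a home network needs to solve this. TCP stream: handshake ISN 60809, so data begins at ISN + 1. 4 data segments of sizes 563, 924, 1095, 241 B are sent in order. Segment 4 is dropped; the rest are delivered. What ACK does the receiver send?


SYN uses sequence number 60809; first data byte = ISN + 1 = 60810.
Segment 1: SEQ = 60810, len = 563 B, covers [60810, 61372]
Segment 2: SEQ = 61373, len = 924 B, covers [61373, 62296]
Segment 3: SEQ = 62297, len = 1095 B, covers [62297, 63391]
Segment 4: SEQ = 63392, len = 241 B, covers [63392, 63632] [LOST]
In-order data received: bytes [60810, 63391] (segments 1..3).
Segment 4 missing -> gap begins at byte 63392.
Cumulative ACK = next expected in-order byte = 60810 + 563 + 924 + 1095 = 63392

63392


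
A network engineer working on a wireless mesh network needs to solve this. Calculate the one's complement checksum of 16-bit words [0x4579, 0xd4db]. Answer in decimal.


Given words: [0x4579, 0xd4db]
Step 1: Sum all words
Raw sum = 17785 + 54491 = 72276
Step 2: Fold carry: (6740 + 1) = 6741
One's complement = ~6741 & 0xFFFF = 58794

58794


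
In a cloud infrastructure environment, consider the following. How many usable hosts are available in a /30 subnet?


Given: subnet mask /30
Host bits = 32 - 30 = 2
Total addresses = 2^2 = 4
Usable hosts = 4 - 2 (network + broadcast) = 2

2


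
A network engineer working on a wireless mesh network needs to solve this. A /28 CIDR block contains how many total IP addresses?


Given: CIDR prefix /28
Host bits = 32 - 28 = 4
Total addresses = 2^4 = 16

16


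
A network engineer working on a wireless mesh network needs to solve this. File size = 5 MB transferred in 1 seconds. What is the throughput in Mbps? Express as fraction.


Given: file = 5 MB, time = 1 s
File in Mb = 5 * 8 = 40 Mb
Throughput = 40 / 1 Mbps
Throughput = 40 Mbps

40


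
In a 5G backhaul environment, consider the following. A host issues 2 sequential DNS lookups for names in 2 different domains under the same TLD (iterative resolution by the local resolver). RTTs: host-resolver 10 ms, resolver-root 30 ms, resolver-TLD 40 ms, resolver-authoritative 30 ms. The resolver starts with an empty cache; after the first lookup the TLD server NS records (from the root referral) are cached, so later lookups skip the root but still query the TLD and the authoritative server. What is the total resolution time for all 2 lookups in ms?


Lookup 1 (cold cache): local + root + TLD + auth = 10 + 30 + 40 + 30 = 110 ms
Lookups 2..2 (TLD NS cached -> skip root; new domain -> still ask TLD and auth): local + TLD + auth = 10 + 40 + 30 = 80 ms each
Remaining 1 lookups: 1 * 80 = 80 ms
Total = 110 + 80 = 190 ms

190


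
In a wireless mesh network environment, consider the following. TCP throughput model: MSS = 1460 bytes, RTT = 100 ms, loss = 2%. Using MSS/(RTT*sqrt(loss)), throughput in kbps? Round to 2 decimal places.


Given: MSS = 1460 bytes, RTT = 100 ms, loss = 2%
RTT in seconds = 100 / 1000 = 0.1
Loss rate = 2% = 0.02
sqrt(loss) = sqrt(0.02) = 0.141421356237
Throughput (bytes/s) = 1460 / (0.1 * 0.141421356237) = 103237.5901
Throughput (kbps) = 103237.5901 * 8 / 1000 = 825.900720 -> 825.90 kbps (2 dp)

825.90


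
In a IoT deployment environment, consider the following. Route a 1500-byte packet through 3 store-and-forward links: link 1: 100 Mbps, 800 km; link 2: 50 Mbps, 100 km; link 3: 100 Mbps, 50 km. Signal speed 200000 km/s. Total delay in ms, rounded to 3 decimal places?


Packet = 1500 bytes = 12000 bits. Store-and-forward: sum (t_trans + t_prop) per link.
Link 1: t_trans = 12000/(100*10^6) s = 0.1200 ms; t_prop = 800/200000 s = 4.0000 ms; subtotal = 4.1200 ms
Link 2: t_trans = 12000/(50*10^6) s = 0.2400 ms; t_prop = 100/200000 s = 0.5000 ms; subtotal = 0.7400 ms
Link 3: t_trans = 12000/(100*10^6) s = 0.1200 ms; t_prop = 50/200000 s = 0.2500 ms; subtotal = 0.3700 ms
End-to-end = 4.1200 + 0.7400 + 0.3700 = 5.2300 ms -> 5.230 ms (3 dp)

5.230


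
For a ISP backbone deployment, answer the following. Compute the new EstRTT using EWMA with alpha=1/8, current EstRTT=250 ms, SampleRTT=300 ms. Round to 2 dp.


Given: EstRTT = 250 ms, SampleRTT = 300 ms, alpha = 1/8
New EstRTT = (1 - alpha) * EstRTT + alpha * SampleRTT
(7/8) * 250 = 218.75
(1/8) * 300 = 37.5
New EstRTT = 218.75 + 37.5 = 256.25 ms -> 256.25 ms (2 dp)

256.25


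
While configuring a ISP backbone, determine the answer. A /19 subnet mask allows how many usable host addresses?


Given: subnet mask /19
Host bits = 32 - 19 = 13
Total addresses = 2^13 = 8192
Usable hosts = 8192 - 2 (network + broadcast) = 8190

8190


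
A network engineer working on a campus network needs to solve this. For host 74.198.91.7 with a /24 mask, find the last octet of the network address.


Given: IP = 74.198.91.7, prefix = /24
Subnet mask = 255.255.255.0
Last octet of IP: 7
Last octet of mask: 0
Network last octet = 7 AND 0 = 0

0


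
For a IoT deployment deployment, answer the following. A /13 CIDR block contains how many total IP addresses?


Given: CIDR prefix /13
Host bits = 32 - 13 = 19
Total addresses = 2^19 = 524288

524288


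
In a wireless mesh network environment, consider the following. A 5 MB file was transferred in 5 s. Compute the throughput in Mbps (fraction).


Given: file = 5 MB, time = 5 s
File in Mb = 5 * 8 = 40 Mb
Throughput = 40 / 5 Mbps
Throughput = 8 Mbps

8


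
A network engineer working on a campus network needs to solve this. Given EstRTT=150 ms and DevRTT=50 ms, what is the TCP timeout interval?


Given: EstRTT = 150 ms, DevRTT = 50 ms
Timeout = EstRTT + 4 * DevRTT
4 * DevRTT = 4 * 50 = 200
Timeout = 150 + 200 = 350 ms

350


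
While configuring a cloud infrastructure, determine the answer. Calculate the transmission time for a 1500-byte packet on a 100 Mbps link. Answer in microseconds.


Given: packet = 1500 bytes, bandwidth = 100 Mbps
Packet in bits = 1500 * 8 = 12000 bits
Bandwidth = 100 * 10^6 = 100000000 bps
Time = 12000 / 100000000 seconds
Time in us = 12000 * 10^6 / 100000000 = 120

120


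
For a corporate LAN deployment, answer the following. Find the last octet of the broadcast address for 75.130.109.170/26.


Given: IP = 75.130.109.170, prefix = /26
Host bits = 32 - 26 = 6
Network last octet = 170 AND mask = 128
Host part size = 2^6 - 1 = 63
Broadcast last octet = 128 OR 63 = 191

191


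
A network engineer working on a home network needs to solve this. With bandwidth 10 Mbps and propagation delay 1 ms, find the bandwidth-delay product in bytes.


Given: bandwidth = 10 Mbps, delay = 1 ms
BDP in bits = 10 * 10^6 * 1 / 1000
BDP in bits = 10000
BDP in bytes = 10000 / 8 = 1250

1250


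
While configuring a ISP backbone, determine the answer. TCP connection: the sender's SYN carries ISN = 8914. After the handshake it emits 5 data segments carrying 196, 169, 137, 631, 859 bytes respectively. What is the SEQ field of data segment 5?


The SYN occupies sequence number ISN = 8914, so the first data byte is ISN + 1 = 8915.
SEQ of data segment i = (ISN + 1) + sum of payload sizes of segments 1..i-1.
Segment 1: SEQ = 8915, payload = 196 bytes
Segment 2: SEQ = 9111, payload = 169 bytes
Segment 3: SEQ = 9280, payload = 137 bytes
Segment 4: SEQ = 9417, payload = 631 bytes
Segment 5: SEQ = 10048, payload = 859 bytes
SEQ of segment 5 = 8915 + 196 + 169 + 137 + 631 = 10048

10048


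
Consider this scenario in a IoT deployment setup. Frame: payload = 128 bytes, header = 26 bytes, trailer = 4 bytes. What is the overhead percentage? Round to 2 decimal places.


Given: payload = 128 B, header = 26 B, trailer = 4 B
Overhead bytes = header + trailer = 26 + 4 = 30
Total frame = payload + overhead = 128 + 30 = 158
Overhead % = 30 / 158 * 100 = 18.9873% -> 18.99% (2 dp)

18.99


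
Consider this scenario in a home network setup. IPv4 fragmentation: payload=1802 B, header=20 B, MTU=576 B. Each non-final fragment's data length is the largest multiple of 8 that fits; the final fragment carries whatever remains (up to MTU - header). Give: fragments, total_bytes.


Max data per non-final fragment = floor((MTU - header)/8)*8 = floor((576 - 20)/8)*8 = floor(556/8)*8 = 552 B
Final fragment needs no 8-byte alignment: it can carry up to MTU - header = 556 B
Non-final fragments needed = ceil((payload - 556) / 552) = ceil(1246/552) = ceil(2.2572) = 3
Number of fragments = 3 + 1 = 4
Fragment sizes (data): 3 * 552 B + 146 B (last, 146 <= 556 OK)
Total bytes sent = payload + n_frags * header = 1802 + 4*20 = 1802 + 80 = 1882 B

4, 1882


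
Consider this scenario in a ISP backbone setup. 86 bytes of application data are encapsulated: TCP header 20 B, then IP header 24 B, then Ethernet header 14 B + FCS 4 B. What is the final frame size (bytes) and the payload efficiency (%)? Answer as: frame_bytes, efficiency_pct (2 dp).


TCP segment = 86 + 20 = 106 B
IP packet = 106 + 24 = 130 B
Ethernet frame = 130 + 14 + 4 = 148 B
Efficiency = app / frame = 86 / 148 = 0.581081 = 58.1081% -> 58.11% (2 dp)

148, 58.11


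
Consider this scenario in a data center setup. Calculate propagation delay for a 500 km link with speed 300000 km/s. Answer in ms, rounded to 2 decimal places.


Given: distance = 500 km, speed = 300000 km/s
Delay = distance / speed = 500 / 300000 seconds
Delay in ms = 500 * 1000 / 300000
Delay = 1.6667 ms
Rounded to 2 dp = 1.67 ms

1.67


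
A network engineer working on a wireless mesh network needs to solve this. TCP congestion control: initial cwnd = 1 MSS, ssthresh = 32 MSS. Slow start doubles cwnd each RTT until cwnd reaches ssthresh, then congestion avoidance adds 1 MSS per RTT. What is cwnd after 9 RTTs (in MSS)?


RTT 0: cwnd = 1 MSS (initial)
RTT 1: cwnd = 2 MSS (slow start, doubled)
RTT 2: cwnd = 4 MSS (slow start, doubled)
RTT 3: cwnd = 8 MSS (slow start, doubled)
RTT 4: cwnd = 16 MSS (slow start, doubled)
RTT 5: cwnd = 32 MSS (slow start, doubled)
RTT 6: cwnd = 33 MSS (congestion avoidance, +1)
RTT 7: cwnd = 34 MSS (congestion avoidance, +1)
RTT 8: cwnd = 35 MSS (congestion avoidance, +1)
RTT 9: cwnd = 36 MSS (congestion avoidance, +1)

36


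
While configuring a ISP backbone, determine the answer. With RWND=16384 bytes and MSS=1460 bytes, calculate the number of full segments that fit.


Given: RWND = 16384 bytes, MSS = 1460 bytes
Full segments = floor(RWND / MSS)
Full segments = floor(16384 / 1460)
Full segments = floor(11.2219) = 11

11


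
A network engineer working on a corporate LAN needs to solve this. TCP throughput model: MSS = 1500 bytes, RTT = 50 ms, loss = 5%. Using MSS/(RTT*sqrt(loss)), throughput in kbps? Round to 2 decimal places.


Given: MSS = 1500 bytes, RTT = 50 ms, loss = 5%
RTT in seconds = 50 / 1000 = 0.05
Loss rate = 5% = 0.05
sqrt(loss) = sqrt(0.05) = 0.223606797750
Throughput (bytes/s) = 1500 / (0.05 * 0.223606797750) = 134164.0786
Throughput (kbps) = 134164.0786 * 8 / 1000 = 1073.312629 -> 1073.31 kbps (2 dp)

1073.31


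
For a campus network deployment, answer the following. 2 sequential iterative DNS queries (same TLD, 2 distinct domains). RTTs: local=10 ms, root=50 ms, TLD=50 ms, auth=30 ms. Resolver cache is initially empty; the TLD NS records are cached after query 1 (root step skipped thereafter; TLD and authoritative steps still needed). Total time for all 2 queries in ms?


Lookup 1 (cold cache): local + root + TLD + auth = 10 + 50 + 50 + 30 = 140 ms
Lookups 2..2 (TLD NS cached -> skip root; new domain -> still ask TLD and auth): local + TLD + auth = 10 + 50 + 30 = 90 ms each
Remaining 1 lookups: 1 * 90 = 90 ms
Total = 140 + 90 = 230 ms

230


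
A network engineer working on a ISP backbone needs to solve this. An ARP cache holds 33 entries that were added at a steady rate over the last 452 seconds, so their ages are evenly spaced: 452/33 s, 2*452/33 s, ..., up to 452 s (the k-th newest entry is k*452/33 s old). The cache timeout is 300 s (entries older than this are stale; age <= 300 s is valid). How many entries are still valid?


Ages are k * 452/33 s for k = 1..33 (spacing = 13.6970 s).
Entry k is valid iff k * 452/33 <= 300 iff k <= 33 * 300 / 452 = 21.9027
n_valid = floor(21.9027) = 21
(n_stale = 33 - 21 = 12)

21


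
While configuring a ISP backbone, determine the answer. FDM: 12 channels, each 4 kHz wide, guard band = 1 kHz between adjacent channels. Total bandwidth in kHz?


Given: 12 channels, 4 kHz each, guard = 1 kHz
Channel bandwidth = 12 * 4 = 48 kHz
Guard bands = 11 gaps * 1 kHz = 11 kHz
Total = 48 + 11 = 59 kHz

59


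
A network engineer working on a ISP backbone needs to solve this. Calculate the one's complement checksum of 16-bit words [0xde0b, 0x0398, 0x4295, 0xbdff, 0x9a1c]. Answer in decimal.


Given words: [0xde0b, 0x0398, 0x4295, 0xbdff, 0x9a1c]
Step 1: Sum all words
Raw sum = 56843 + 920 + 17045 + 48639 + 39452 = 162899
Step 2: Fold carry: (31827 + 2) = 31829
One's complement = ~31829 & 0xFFFF = 33706

33706


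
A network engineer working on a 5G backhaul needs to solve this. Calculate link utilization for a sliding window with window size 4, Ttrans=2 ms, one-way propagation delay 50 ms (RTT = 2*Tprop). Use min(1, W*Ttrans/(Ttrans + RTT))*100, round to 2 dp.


Given: W = 4, Ttrans = 2 ms, RTT = 100 ms (= 2 * Tprop, Tprop = 50 ms)
Cycle time = Ttrans + RTT = 2 + 100 = 102 ms (first packet sent until its ACK returns)
W * Ttrans = 4 * 2 = 8 ms of sending per cycle
W * Ttrans / (Ttrans + RTT) = 8 / 102 = 0.078431
U = min(1, 0.078431) = 0.078431
U% = 7.84%

7.84


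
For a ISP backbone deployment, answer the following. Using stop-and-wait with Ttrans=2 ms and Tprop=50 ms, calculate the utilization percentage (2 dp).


Given: Ttrans = 2 ms, Tprop = 50 ms
RTT = 2 * Tprop = 2 * 50 = 100 ms
U = Ttrans / (Ttrans + RTT)
U = 2 / (2 + 100)
U = 2 / 102 = 0.019608
U% = 1.96%

1.96


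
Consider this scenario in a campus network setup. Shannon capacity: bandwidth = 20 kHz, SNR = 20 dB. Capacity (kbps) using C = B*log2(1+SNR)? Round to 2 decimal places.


Given: B = 20 kHz, SNR = 20 dB
SNR linear = 10^(20/10) = 100
1 + SNR = 101
log2(101) = 6.6582114828
C = 20 * 1000 * 6.6582114828 = 133164.2297 bps
C = 133.164230 kbps -> 133.16 kbps (2 dp)

133.16


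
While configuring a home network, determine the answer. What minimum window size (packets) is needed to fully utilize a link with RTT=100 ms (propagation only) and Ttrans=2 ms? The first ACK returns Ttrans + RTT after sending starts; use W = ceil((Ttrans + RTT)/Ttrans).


Given: Ttrans = 2 ms, RTT = 100 ms (= 2 * Tprop, Tprop = 50 ms)
Time until first ACK returns = Ttrans + RTT = 2 + 100 = 102 ms
Need W * Ttrans >= Ttrans + RTT  ->  W >= (Ttrans + RTT) / Ttrans
(Ttrans + RTT) / Ttrans = 102 / 2 = 51
W_min = ceil(51) = 51

51


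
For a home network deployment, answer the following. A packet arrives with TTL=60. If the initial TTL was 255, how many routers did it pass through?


Given: initial TTL = 255, received TTL = 60
Hops = initial TTL - received TTL
Hops = 255 - 60 = 195

195


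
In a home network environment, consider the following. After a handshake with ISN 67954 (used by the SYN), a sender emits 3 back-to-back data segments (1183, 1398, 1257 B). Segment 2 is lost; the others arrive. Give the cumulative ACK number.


SYN uses sequence number 67954; first data byte = ISN + 1 = 67955.
Segment 1: SEQ = 67955, len = 1183 B, covers [67955, 69137]
Segment 2: SEQ = 69138, len = 1398 B, covers [69138, 70535] [LOST]
Segment 3: SEQ = 70536, len = 1257 B, covers [70536, 71792]
In-order data received: bytes [67955, 69137] (segments 1..1).
Segment 2 missing -> gap begins at byte 69138; later segments buffered out of order.
Cumulative ACK = next expected in-order byte = 67955 + 1183 = 69138

69138


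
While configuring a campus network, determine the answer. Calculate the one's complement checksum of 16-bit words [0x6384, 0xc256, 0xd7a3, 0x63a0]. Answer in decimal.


Given words: [0x6384, 0xc256, 0xd7a3, 0x63a0]
Step 1: Sum all words
Raw sum = 25476 + 49750 + 55203 + 25504 = 155933
Step 2: Fold carry: (24861 + 2) = 24863
One's complement = ~24863 & 0xFFFF = 40672

40672


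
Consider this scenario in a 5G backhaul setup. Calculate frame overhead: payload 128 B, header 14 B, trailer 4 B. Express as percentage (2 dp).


Given: payload = 128 B, header = 14 B, trailer = 4 B
Overhead bytes = header + trailer = 14 + 4 = 18
Total frame = payload + overhead = 128 + 18 = 146
Overhead % = 18 / 146 * 100 = 12.3288% -> 12.33% (2 dp)

12.33


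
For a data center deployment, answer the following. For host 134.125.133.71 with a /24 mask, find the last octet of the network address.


Given: IP = 134.125.133.71, prefix = /24
Subnet mask = 255.255.255.0
Last octet of IP: 71
Last octet of mask: 0
Network last octet = 71 AND 0 = 0

0


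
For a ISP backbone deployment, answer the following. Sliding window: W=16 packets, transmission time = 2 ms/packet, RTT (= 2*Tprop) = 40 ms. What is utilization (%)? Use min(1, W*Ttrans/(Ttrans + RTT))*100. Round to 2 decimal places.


Given: W = 16, Ttrans = 2 ms, RTT = 40 ms (= 2 * Tprop, Tprop = 20 ms)
Cycle time = Ttrans + RTT = 2 + 40 = 42 ms (first packet sent until its ACK returns)
W * Ttrans = 16 * 2 = 32 ms of sending per cycle
W * Ttrans / (Ttrans + RTT) = 32 / 42 = 0.761905
U = min(1, 0.761905) = 0.761905
U% = 76.19%

76.19


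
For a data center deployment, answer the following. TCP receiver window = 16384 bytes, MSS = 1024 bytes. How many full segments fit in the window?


Given: RWND = 16384 bytes, MSS = 1024 bytes
Full segments = floor(RWND / MSS)
Full segments = floor(16384 / 1024)
Full segments = floor(16.0) = 16

16


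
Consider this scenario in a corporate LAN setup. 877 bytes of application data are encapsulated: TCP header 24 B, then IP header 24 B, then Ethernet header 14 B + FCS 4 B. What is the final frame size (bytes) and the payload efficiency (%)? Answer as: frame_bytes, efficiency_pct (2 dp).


TCP segment = 877 + 24 = 901 B
IP packet = 901 + 24 = 925 B
Ethernet frame = 925 + 14 + 4 = 943 B
Efficiency = app / frame = 877 / 943 = 0.930011 = 93.0011% -> 93.00% (2 dp)

943, 93.00


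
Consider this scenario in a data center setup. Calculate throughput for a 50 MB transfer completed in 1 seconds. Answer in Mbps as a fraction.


Given: file = 50 MB, time = 1 s
File in Mb = 50 * 8 = 400 Mb
Throughput = 400 / 1 Mbps
Throughput = 400 Mbps

400


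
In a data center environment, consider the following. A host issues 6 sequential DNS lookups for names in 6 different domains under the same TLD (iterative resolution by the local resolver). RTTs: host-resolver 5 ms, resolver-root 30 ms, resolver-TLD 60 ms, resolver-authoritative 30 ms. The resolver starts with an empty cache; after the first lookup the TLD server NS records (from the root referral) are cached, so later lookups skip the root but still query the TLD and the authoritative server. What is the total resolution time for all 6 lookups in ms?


Lookup 1 (cold cache): local + root + TLD + auth = 5 + 30 + 60 + 30 = 125 ms
Lookups 2..6 (TLD NS cached -> skip root; new domain -> still ask TLD and auth): local + TLD + auth = 5 + 60 + 30 = 95 ms each
Remaining 5 lookups: 5 * 95 = 475 ms
Total = 125 + 475 = 600 ms

600
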